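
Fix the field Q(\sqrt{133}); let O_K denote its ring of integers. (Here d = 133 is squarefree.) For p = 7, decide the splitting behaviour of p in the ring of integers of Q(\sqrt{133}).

133 mod 4 = 1, hence disc K = 133 and O_K = ℤ[(1+√133)/2].
Ramification test: 7 | 133. The prime 7 ramifies in K.

ramified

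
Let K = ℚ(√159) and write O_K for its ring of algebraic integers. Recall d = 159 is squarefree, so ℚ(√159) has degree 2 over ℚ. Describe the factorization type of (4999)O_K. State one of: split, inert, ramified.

Since 159 ≢ 1 mod 4, the ring of integers is ℤ[√159] with discriminant 4·159 = 636.
4999 ∤ 636, so 4999 is unramified.
Euler's criterion: 159^2499 mod 4999 = 4998. Thus (159|4999) = -1.
Legendre symbol -1 ⇒ 4999 is inert.

inert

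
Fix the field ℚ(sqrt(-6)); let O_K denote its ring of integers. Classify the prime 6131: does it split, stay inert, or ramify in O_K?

-6 mod 4 = 2, hence disc K = 4·(-6) = -24 and O_K = ℤ[√-6].
Since gcd(6131, -24) = 1 the prime 6131 does not ramify.
Compute (-6/6131) via Euler: 6125^((6131-1)/2) mod 6131 = 1, so (-6/6131) = 1.
Legendre symbol 1 ⇒ 6131 is split.

split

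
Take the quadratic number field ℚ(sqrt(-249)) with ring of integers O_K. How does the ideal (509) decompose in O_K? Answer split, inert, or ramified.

inert

-249 mod 4 = 3, hence disc K = 4·(-249) = -996 and O_K = ℤ[√-249].
Since gcd(509, -996) = 1 the prime 509 does not ramify.
(-249/509) = 260^254 mod 509 = 508, giving Legendre symbol -1.
d is a non-residue mod p, hence 509 remains inert in O_K.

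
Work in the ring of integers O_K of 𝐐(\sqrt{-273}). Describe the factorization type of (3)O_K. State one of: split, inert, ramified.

3 is ramified

-273 mod 4 = 3, hence disc K = 4·(-273) = -1092 and O_K = ℤ[√-273].
disc(K) = -1092 = 3·(-364), so p = 3 is ramified.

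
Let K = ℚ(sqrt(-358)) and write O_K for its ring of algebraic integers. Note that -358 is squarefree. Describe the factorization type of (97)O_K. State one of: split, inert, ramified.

97 remains inert

-358 mod 4 = 2, hence disc K = 4·(-358) = -1432 and O_K = ℤ[√-358].
Since gcd(97, -1432) = 1 the prime 97 does not ramify.
Compute (-358/97) via Euler: 30^((97-1)/2) mod 97 = 96, so (-358/97) = -1.
(-358/97) = -1, so 97 is inert.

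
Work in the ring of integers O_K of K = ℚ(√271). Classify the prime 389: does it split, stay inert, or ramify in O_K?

271 mod 4 = 3, hence disc K = 4·271 = 1084 and O_K = ℤ[√271].
389 ∤ 1084, so 389 is unramified.
Euler's criterion: 271^194 mod 389 = 388. Thus (271|389) = -1.
(271/389) = -1, so 389 is inert.

p is inert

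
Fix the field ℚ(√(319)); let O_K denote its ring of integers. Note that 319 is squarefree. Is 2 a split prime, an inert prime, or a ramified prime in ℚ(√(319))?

d = 319 ≡ 3 (mod 4), so O_K = ℤ[√319] and disc(K) = 4d = 1276.
disc(K) = 1276 = 2·638, so p = 2 is ramified.

p ramifies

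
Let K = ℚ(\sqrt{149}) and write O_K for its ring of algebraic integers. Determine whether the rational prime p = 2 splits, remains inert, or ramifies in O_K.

d = 149 ≡ 1 (mod 4), so O_K = ℤ[(1+√149)/2] and disc(K) = d = 149.
Since gcd(2, 149) = 1 the prime 2 does not ramify.
Checking d mod 8: 149 ≡ 5. Hence 2 is inert in O_K.

inert — (2) stays prime in O_K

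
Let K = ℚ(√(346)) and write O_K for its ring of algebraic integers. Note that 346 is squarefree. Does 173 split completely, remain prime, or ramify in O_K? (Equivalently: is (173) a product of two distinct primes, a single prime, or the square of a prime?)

346 mod 4 = 2, hence disc K = 4·346 = 1384 and O_K = ℤ[√346].
disc(K) = 1384 = 173·8, so p = 173 is ramified.

ramifies in O_K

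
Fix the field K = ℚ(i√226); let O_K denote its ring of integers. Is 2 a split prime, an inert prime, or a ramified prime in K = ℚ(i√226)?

Since -226 ≢ 1 mod 4, the ring of integers is ℤ[√-226] with discriminant 4·(-226) = -904.
disc(K) = -904 = 2·(-452), so p = 2 is ramified.

ramified — (2) = 𝔭²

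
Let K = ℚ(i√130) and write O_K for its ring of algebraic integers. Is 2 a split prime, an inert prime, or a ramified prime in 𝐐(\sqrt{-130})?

d = -130 ≡ 2 (mod 4), so O_K = ℤ[√-130] and disc(K) = 4d = -520.
disc(K) = -520 = 2·(-260), so p = 2 is ramified.

ramified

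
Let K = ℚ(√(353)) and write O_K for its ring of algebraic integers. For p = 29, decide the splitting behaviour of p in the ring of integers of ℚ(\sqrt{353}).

Since 353 ≡ 1 mod 4, the ring of integers is ℤ[(1+√353)/2] with discriminant 353.
disc(K) = 353 is not divisible by 29; 29 is unramified.
Legendre symbol by Euler's criterion: (353/29) ≡ 353^14 ≡ 1 (mod 29), i.e. (353/29) = 1.
(353/29) = 1, so 29 splits.

29 splits in O_K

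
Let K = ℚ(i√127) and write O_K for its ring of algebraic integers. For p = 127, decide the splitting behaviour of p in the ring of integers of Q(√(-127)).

ramified

-127 mod 4 = 1, hence disc K = -127 and O_K = ℤ[(1+√-127)/2].
disc(K) = -127 = 127·(-1), so p = 127 is ramified.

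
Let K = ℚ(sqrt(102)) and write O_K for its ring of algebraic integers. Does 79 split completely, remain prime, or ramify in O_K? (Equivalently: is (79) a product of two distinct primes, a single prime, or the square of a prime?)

split

Since 102 ≢ 1 mod 4, the ring of integers is ℤ[√102] with discriminant 4·102 = 408.
disc(K) = 408 is not divisible by 79; 79 is unramified.
Compute (102/79) via Euler: 23^((79-1)/2) mod 79 = 1, so (102/79) = 1.
Legendre symbol 1 ⇒ 79 is split.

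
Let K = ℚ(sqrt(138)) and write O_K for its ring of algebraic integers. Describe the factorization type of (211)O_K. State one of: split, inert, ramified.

d = 138 ≡ 2 (mod 4), so O_K = ℤ[√138] and disc(K) = 4d = 552.
Since gcd(211, 552) = 1 the prime 211 does not ramify.
Compute (138/211) via Euler: 138^((211-1)/2) mod 211 = 210, so (138/211) = -1.
(138/211) = -1, so 211 is inert.

inert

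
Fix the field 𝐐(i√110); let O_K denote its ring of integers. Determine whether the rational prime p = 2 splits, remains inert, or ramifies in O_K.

Since -110 ≢ 1 mod 4, the ring of integers is ℤ[√-110] with discriminant 4·(-110) = -440.
Ramification test: 2 | -440. The prime 2 ramifies in K.

ramifies in O_K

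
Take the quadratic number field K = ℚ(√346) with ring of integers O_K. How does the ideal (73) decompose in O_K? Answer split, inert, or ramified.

346 mod 4 = 2, hence disc K = 4·346 = 1384 and O_K = ℤ[√346].
Since gcd(73, 1384) = 1 the prime 73 does not ramify.
Legendre symbol by Euler's criterion: (346/73) ≡ 346^36 ≡ 1 (mod 73), i.e. (346/73) = 1.
(346/73) = 1, so 73 splits.

split — (73) = 𝔭₁𝔭₂ with 𝔭₁ ≠ 𝔭₂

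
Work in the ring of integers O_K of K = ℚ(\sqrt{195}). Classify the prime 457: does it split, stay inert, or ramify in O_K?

195 mod 4 = 3, hence disc K = 4·195 = 780 and O_K = ℤ[√195].
457 ∤ 780, so 457 is unramified.
(195/457) = 195^228 mod 457 = 1, giving Legendre symbol 1.
Legendre symbol 1 ⇒ 457 is split.

split — (457) = 𝔭₁𝔭₂ with 𝔭₁ ≠ 𝔭₂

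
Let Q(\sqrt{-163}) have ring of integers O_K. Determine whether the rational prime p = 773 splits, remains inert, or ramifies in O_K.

split — (773) = 𝔭₁𝔭₂ with 𝔭₁ ≠ 𝔭₂

d = -163 ≡ 1 (mod 4), so O_K = ℤ[(1+√-163)/2] and disc(K) = d = -163.
Since gcd(773, -163) = 1 the prime 773 does not ramify.
Legendre symbol by Euler's criterion: (-163/773) ≡ (-163)^386 ≡ 1 (mod 773), i.e. (-163/773) = 1.
d is a quadratic residue mod p, hence 773 splits in O_K.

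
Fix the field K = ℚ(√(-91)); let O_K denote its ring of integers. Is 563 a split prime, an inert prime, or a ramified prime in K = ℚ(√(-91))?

remains prime (inert)

Since -91 ≡ 1 mod 4, the ring of integers is ℤ[(1+√-91)/2] with discriminant -91.
Since gcd(563, -91) = 1 the prime 563 does not ramify.
(-91/563) = 472^281 mod 563 = 562, giving Legendre symbol -1.
(-91/563) = -1, so 563 is inert.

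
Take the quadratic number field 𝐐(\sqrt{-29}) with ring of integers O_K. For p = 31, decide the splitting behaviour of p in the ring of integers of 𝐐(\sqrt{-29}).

-29 mod 4 = 3, hence disc K = 4·(-29) = -116 and O_K = ℤ[√-29].
disc(K) = -116 is not divisible by 31; 31 is unramified.
Compute (-29/31) via Euler: 2^((31-1)/2) mod 31 = 1, so (-29/31) = 1.
(-29/31) = 1, so 31 splits.

31 splits in O_K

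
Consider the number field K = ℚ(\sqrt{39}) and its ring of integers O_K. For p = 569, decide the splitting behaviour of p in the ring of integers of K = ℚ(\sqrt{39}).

d = 39 ≡ 3 (mod 4), so O_K = ℤ[√39] and disc(K) = 4d = 156.
disc(K) = 156 is not divisible by 569; 569 is unramified.
Legendre symbol by Euler's criterion: (39/569) ≡ 39^284 ≡ 568 (mod 569), i.e. (39/569) = -1.
d is a non-residue mod p, hence 569 remains inert in O_K.

inert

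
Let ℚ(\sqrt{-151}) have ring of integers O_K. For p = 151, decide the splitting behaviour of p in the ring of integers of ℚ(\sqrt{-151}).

-151 mod 4 = 1, hence disc K = -151 and O_K = ℤ[(1+√-151)/2].
disc(K) = -151 = 151·(-1), so p = 151 is ramified.

ramifies in O_K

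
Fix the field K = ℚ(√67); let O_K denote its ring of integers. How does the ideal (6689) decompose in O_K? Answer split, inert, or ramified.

6689 splits in O_K

67 mod 4 = 3, hence disc K = 4·67 = 268 and O_K = ℤ[√67].
Since gcd(6689, 268) = 1 the prime 6689 does not ramify.
Euler's criterion: 67^3344 mod 6689 = 1. Thus (67|6689) = 1.
d is a quadratic residue mod p, hence 6689 splits in O_K.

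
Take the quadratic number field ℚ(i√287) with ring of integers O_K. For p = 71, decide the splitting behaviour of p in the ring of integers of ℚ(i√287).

p is inert

d = -287 ≡ 1 (mod 4), so O_K = ℤ[(1+√-287)/2] and disc(K) = d = -287.
71 ∤ -287, so 71 is unramified.
Legendre symbol by Euler's criterion: (-287/71) ≡ (-287)^35 ≡ 70 (mod 71), i.e. (-287/71) = -1.
(-287/71) = -1, so 71 is inert.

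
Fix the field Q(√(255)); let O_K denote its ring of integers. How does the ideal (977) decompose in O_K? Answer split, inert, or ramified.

d = 255 ≡ 3 (mod 4), so O_K = ℤ[√255] and disc(K) = 4d = 1020.
977 ∤ 1020, so 977 is unramified.
Compute (255/977) via Euler: 255^((977-1)/2) mod 977 = 1, so (255/977) = 1.
Legendre symbol 1 ⇒ 977 is split.

p splits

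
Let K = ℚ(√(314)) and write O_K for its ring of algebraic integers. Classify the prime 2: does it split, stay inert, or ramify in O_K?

314 mod 4 = 2, hence disc K = 4·314 = 1256 and O_K = ℤ[√314].
Ramification test: 2 | 1256. The prime 2 ramifies in K.

ramified — (2) = 𝔭²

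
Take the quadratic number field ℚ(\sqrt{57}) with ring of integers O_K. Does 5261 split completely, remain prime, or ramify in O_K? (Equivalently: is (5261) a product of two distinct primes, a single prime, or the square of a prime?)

57 mod 4 = 1, hence disc K = 57 and O_K = ℤ[(1+√57)/2].
Since gcd(5261, 57) = 1 the prime 5261 does not ramify.
(57/5261) = 57^2630 mod 5261 = 5260, giving Legendre symbol -1.
d is a non-residue mod p, hence 5261 remains inert in O_K.

remains prime (inert)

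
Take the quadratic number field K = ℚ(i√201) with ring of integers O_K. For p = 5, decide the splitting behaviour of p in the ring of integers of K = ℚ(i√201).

split

-201 mod 4 = 3, hence disc K = 4·(-201) = -804 and O_K = ℤ[√-201].
Since gcd(5, -804) = 1 the prime 5 does not ramify.
Compute (-201/5) via Euler: 4^((5-1)/2) mod 5 = 1, so (-201/5) = 1.
Legendre symbol 1 ⇒ 5 is split.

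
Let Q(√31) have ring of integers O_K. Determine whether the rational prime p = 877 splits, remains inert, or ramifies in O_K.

d = 31 ≡ 3 (mod 4), so O_K = ℤ[√31] and disc(K) = 4d = 124.
disc(K) = 124 is not divisible by 877; 877 is unramified.
(31/877) = 31^438 mod 877 = 1, giving Legendre symbol 1.
Legendre symbol 1 ⇒ 877 is split.

split — (877) = 𝔭₁𝔭₂ with 𝔭₁ ≠ 𝔭₂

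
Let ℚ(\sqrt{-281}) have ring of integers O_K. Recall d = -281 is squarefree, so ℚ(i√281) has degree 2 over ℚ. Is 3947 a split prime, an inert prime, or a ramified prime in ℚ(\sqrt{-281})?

split — (3947) = 𝔭₁𝔭₂ with 𝔭₁ ≠ 𝔭₂

d = -281 ≡ 3 (mod 4), so O_K = ℤ[√-281] and disc(K) = 4d = -1124.
3947 ∤ -1124, so 3947 is unramified.
Legendre symbol by Euler's criterion: (-281/3947) ≡ (-281)^1973 ≡ 1 (mod 3947), i.e. (-281/3947) = 1.
Legendre symbol 1 ⇒ 3947 is split.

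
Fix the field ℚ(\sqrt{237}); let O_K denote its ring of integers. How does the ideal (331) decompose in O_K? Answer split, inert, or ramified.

237 mod 4 = 1, hence disc K = 237 and O_K = ℤ[(1+√237)/2].
disc(K) = 237 is not divisible by 331; 331 is unramified.
Legendre symbol by Euler's criterion: (237/331) ≡ 237^165 ≡ 330 (mod 331), i.e. (237/331) = -1.
Legendre symbol -1 ⇒ 331 is inert.

remains prime (inert)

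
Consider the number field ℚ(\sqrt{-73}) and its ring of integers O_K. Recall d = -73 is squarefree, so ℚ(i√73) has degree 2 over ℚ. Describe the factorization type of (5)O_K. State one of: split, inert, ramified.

-73 mod 4 = 3, hence disc K = 4·(-73) = -292 and O_K = ℤ[√-73].
Since gcd(5, -292) = 1 the prime 5 does not ramify.
Compute (-73/5) via Euler: 2^((5-1)/2) mod 5 = 4, so (-73/5) = -1.
Legendre symbol -1 ⇒ 5 is inert.

p is inert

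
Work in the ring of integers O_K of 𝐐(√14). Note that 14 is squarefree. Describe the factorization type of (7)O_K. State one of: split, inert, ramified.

d = 14 ≡ 2 (mod 4), so O_K = ℤ[√14] and disc(K) = 4d = 56.
7 divides disc(K) = 56, so 7 ramifies.

ramified — (7) = 𝔭²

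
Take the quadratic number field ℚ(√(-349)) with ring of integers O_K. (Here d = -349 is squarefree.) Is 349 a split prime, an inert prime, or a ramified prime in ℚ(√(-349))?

d = -349 ≡ 3 (mod 4), so O_K = ℤ[√-349] and disc(K) = 4d = -1396.
Ramification test: 349 | -1396. The prime 349 ramifies in K.

ramified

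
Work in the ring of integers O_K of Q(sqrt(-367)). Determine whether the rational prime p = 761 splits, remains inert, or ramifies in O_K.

-367 mod 4 = 1, hence disc K = -367 and O_K = ℤ[(1+√-367)/2].
761 ∤ -367, so 761 is unramified.
Euler's criterion: (-367)^380 mod 761 = 760. Thus (-367|761) = -1.
(-367/761) = -1, so 761 is inert.

remains prime (inert)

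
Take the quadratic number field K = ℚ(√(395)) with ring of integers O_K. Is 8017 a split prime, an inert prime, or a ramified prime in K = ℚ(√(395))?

395 mod 4 = 3, hence disc K = 4·395 = 1580 and O_K = ℤ[√395].
Since gcd(8017, 1580) = 1 the prime 8017 does not ramify.
Legendre symbol by Euler's criterion: (395/8017) ≡ 395^4008 ≡ 8016 (mod 8017), i.e. (395/8017) = -1.
Legendre symbol -1 ⇒ 8017 is inert.

inert — (8017) stays prime in O_K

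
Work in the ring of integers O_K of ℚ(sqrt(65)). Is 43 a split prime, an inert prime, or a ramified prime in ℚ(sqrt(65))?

remains prime (inert)

65 mod 4 = 1, hence disc K = 65 and O_K = ℤ[(1+√65)/2].
43 ∤ 65, so 43 is unramified.
Legendre symbol by Euler's criterion: (65/43) ≡ 65^21 ≡ 42 (mod 43), i.e. (65/43) = -1.
Legendre symbol -1 ⇒ 43 is inert.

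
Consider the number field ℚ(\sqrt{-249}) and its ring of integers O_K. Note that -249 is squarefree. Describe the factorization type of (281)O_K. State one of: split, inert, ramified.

-249 mod 4 = 3, hence disc K = 4·(-249) = -996 and O_K = ℤ[√-249].
disc(K) = -996 is not divisible by 281; 281 is unramified.
Legendre symbol by Euler's criterion: (-249/281) ≡ (-249)^140 ≡ 1 (mod 281), i.e. (-249/281) = 1.
d is a quadratic residue mod p, hence 281 splits in O_K.

281 splits in O_K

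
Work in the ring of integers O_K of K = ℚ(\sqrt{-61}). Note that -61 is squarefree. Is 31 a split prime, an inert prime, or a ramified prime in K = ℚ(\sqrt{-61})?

Since -61 ≢ 1 mod 4, the ring of integers is ℤ[√-61] with discriminant 4·(-61) = -244.
disc(K) = -244 is not divisible by 31; 31 is unramified.
Compute (-61/31) via Euler: 1^((31-1)/2) mod 31 = 1, so (-61/31) = 1.
(-61/31) = 1, so 31 splits.

p splits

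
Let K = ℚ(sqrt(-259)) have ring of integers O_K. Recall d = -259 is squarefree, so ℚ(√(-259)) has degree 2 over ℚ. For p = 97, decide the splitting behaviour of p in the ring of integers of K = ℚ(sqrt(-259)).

split — (97) = 𝔭₁𝔭₂ with 𝔭₁ ≠ 𝔭₂

d = -259 ≡ 1 (mod 4), so O_K = ℤ[(1+√-259)/2] and disc(K) = d = -259.
Since gcd(97, -259) = 1 the prime 97 does not ramify.
(-259/97) = 32^48 mod 97 = 1, giving Legendre symbol 1.
(-259/97) = 1, so 97 splits.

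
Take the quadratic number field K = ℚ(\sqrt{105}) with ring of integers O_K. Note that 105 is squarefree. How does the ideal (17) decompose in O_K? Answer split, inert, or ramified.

inert — (17) stays prime in O_K

105 mod 4 = 1, hence disc K = 105 and O_K = ℤ[(1+√105)/2].
disc(K) = 105 is not divisible by 17; 17 is unramified.
Legendre symbol by Euler's criterion: (105/17) ≡ 105^8 ≡ 16 (mod 17), i.e. (105/17) = -1.
d is a non-residue mod p, hence 17 remains inert in O_K.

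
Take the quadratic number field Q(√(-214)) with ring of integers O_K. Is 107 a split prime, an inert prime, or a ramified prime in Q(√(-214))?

-214 mod 4 = 2, hence disc K = 4·(-214) = -856 and O_K = ℤ[√-214].
Ramification test: 107 | -856. The prime 107 ramifies in K.

p ramifies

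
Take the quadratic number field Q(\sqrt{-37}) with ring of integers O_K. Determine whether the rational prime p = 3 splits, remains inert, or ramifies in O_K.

remains prime (inert)

Since -37 ≢ 1 mod 4, the ring of integers is ℤ[√-37] with discriminant 4·(-37) = -148.
3 ∤ -148, so 3 is unramified.
Legendre symbol by Euler's criterion: (-37/3) ≡ (-37)^1 ≡ 2 (mod 3), i.e. (-37/3) = -1.
Legendre symbol -1 ⇒ 3 is inert.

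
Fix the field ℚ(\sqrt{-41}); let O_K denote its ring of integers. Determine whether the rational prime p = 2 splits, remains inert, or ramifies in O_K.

-41 mod 4 = 3, hence disc K = 4·(-41) = -164 and O_K = ℤ[√-41].
2 divides disc(K) = -164, so 2 ramifies.

2 is ramified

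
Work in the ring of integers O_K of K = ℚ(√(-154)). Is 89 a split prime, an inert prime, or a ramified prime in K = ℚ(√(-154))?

d = -154 ≡ 2 (mod 4), so O_K = ℤ[√-154] and disc(K) = 4d = -616.
89 ∤ -616, so 89 is unramified.
Euler's criterion: (-154)^44 mod 89 = 88. Thus (-154|89) = -1.
Legendre symbol -1 ⇒ 89 is inert.

89 remains inert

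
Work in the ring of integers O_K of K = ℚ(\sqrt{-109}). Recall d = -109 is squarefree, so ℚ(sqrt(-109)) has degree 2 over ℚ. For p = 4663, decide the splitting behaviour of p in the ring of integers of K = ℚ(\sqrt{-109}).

-109 mod 4 = 3, hence disc K = 4·(-109) = -436 and O_K = ℤ[√-109].
Since gcd(4663, -436) = 1 the prime 4663 does not ramify.
(-109/4663) = 4554^2331 mod 4663 = 1, giving Legendre symbol 1.
(-109/4663) = 1, so 4663 splits.

split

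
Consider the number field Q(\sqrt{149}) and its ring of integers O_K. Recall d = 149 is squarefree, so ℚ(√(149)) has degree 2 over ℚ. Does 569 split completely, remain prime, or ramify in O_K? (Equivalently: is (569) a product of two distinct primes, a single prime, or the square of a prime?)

p is inert

149 mod 4 = 1, hence disc K = 149 and O_K = ℤ[(1+√149)/2].
569 ∤ 149, so 569 is unramified.
Euler's criterion: 149^284 mod 569 = 568. Thus (149|569) = -1.
d is a non-residue mod p, hence 569 remains inert in O_K.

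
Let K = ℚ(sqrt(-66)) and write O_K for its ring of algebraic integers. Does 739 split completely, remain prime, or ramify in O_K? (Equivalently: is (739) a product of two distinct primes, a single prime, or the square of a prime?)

inert — (739) stays prime in O_K

d = -66 ≡ 2 (mod 4), so O_K = ℤ[√-66] and disc(K) = 4d = -264.
739 ∤ -264, so 739 is unramified.
Euler's criterion: (-66)^369 mod 739 = 738. Thus (-66|739) = -1.
Legendre symbol -1 ⇒ 739 is inert.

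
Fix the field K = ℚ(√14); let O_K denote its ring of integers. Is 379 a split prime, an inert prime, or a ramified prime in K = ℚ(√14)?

splits completely

14 mod 4 = 2, hence disc K = 4·14 = 56 and O_K = ℤ[√14].
379 ∤ 56, so 379 is unramified.
(14/379) = 14^189 mod 379 = 1, giving Legendre symbol 1.
(14/379) = 1, so 379 splits.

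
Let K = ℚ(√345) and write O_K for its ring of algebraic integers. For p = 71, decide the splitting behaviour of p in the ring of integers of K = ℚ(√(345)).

inert — (71) stays prime in O_K

345 mod 4 = 1, hence disc K = 345 and O_K = ℤ[(1+√345)/2].
Since gcd(71, 345) = 1 the prime 71 does not ramify.
(345/71) = 61^35 mod 71 = 70, giving Legendre symbol -1.
d is a non-residue mod p, hence 71 remains inert in O_K.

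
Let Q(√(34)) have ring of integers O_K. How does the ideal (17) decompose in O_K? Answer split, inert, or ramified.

p ramifies

d = 34 ≡ 2 (mod 4), so O_K = ℤ[√34] and disc(K) = 4d = 136.
disc(K) = 136 = 17·8, so p = 17 is ramified.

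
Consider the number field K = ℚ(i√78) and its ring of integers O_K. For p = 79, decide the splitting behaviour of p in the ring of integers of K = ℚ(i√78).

-78 mod 4 = 2, hence disc K = 4·(-78) = -312 and O_K = ℤ[√-78].
disc(K) = -312 is not divisible by 79; 79 is unramified.
(-78/79) = 1^39 mod 79 = 1, giving Legendre symbol 1.
Legendre symbol 1 ⇒ 79 is split.

79 splits in O_K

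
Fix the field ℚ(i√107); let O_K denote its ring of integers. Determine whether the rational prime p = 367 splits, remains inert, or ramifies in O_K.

-107 mod 4 = 1, hence disc K = -107 and O_K = ℤ[(1+√-107)/2].
disc(K) = -107 is not divisible by 367; 367 is unramified.
(-107/367) = 260^183 mod 367 = 366, giving Legendre symbol -1.
d is a non-residue mod p, hence 367 remains inert in O_K.

367 remains inert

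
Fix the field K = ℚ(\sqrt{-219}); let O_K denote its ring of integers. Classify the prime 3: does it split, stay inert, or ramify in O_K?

-219 mod 4 = 1, hence disc K = -219 and O_K = ℤ[(1+√-219)/2].
disc(K) = -219 = 3·(-73), so p = 3 is ramified.

p ramifies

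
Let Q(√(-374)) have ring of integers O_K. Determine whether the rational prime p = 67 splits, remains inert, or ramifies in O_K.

d = -374 ≡ 2 (mod 4), so O_K = ℤ[√-374] and disc(K) = 4d = -1496.
67 ∤ -1496, so 67 is unramified.
Compute (-374/67) via Euler: 28^((67-1)/2) mod 67 = 66, so (-374/67) = -1.
(-374/67) = -1, so 67 is inert.

inert — (67) stays prime in O_K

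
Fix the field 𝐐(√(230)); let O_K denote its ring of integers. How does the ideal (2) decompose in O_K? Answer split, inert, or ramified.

230 mod 4 = 2, hence disc K = 4·230 = 920 and O_K = ℤ[√230].
disc(K) = 920 = 2·460, so p = 2 is ramified.

ramified — (2) = 𝔭²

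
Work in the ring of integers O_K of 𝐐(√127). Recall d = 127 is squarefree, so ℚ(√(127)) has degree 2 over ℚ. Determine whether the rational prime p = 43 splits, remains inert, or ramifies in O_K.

43 splits in O_K

d = 127 ≡ 3 (mod 4), so O_K = ℤ[√127] and disc(K) = 4d = 508.
43 ∤ 508, so 43 is unramified.
Euler's criterion: 127^21 mod 43 = 1. Thus (127|43) = 1.
d is a quadratic residue mod p, hence 43 splits in O_K.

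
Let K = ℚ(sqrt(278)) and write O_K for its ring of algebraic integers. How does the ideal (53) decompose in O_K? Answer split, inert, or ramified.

278 mod 4 = 2, hence disc K = 4·278 = 1112 and O_K = ℤ[√278].
disc(K) = 1112 is not divisible by 53; 53 is unramified.
Compute (278/53) via Euler: 13^((53-1)/2) mod 53 = 1, so (278/53) = 1.
(278/53) = 1, so 53 splits.

p splits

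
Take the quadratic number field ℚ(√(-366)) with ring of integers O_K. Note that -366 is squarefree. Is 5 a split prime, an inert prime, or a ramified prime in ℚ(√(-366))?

split — (5) = 𝔭₁𝔭₂ with 𝔭₁ ≠ 𝔭₂

-366 mod 4 = 2, hence disc K = 4·(-366) = -1464 and O_K = ℤ[√-366].
disc(K) = -1464 is not divisible by 5; 5 is unramified.
Euler's criterion: (-366)^2 mod 5 = 1. Thus (-366|5) = 1.
(-366/5) = 1, so 5 splits.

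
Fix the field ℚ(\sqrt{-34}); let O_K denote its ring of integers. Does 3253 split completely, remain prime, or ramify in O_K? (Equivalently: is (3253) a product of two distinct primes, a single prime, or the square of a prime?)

p splits

-34 mod 4 = 2, hence disc K = 4·(-34) = -136 and O_K = ℤ[√-34].
Since gcd(3253, -136) = 1 the prime 3253 does not ramify.
(-34/3253) = 3219^1626 mod 3253 = 1, giving Legendre symbol 1.
d is a quadratic residue mod p, hence 3253 splits in O_K.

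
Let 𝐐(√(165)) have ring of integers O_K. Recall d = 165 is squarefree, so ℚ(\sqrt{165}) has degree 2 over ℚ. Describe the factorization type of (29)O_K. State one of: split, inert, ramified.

165 mod 4 = 1, hence disc K = 165 and O_K = ℤ[(1+√165)/2].
Since gcd(29, 165) = 1 the prime 29 does not ramify.
Compute (165/29) via Euler: 20^((29-1)/2) mod 29 = 1, so (165/29) = 1.
d is a quadratic residue mod p, hence 29 splits in O_K.

split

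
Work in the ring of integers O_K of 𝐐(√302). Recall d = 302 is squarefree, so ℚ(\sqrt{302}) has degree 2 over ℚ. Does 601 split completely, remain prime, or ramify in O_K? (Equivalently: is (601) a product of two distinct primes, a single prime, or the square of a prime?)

split — (601) = 𝔭₁𝔭₂ with 𝔭₁ ≠ 𝔭₂

302 mod 4 = 2, hence disc K = 4·302 = 1208 and O_K = ℤ[√302].
Since gcd(601, 1208) = 1 the prime 601 does not ramify.
Compute (302/601) via Euler: 302^((601-1)/2) mod 601 = 1, so (302/601) = 1.
(302/601) = 1, so 601 splits.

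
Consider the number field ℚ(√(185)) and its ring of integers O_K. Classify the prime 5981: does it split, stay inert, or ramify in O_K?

d = 185 ≡ 1 (mod 4), so O_K = ℤ[(1+√185)/2] and disc(K) = d = 185.
Since gcd(5981, 185) = 1 the prime 5981 does not ramify.
(185/5981) = 185^2990 mod 5981 = 5980, giving Legendre symbol -1.
d is a non-residue mod p, hence 5981 remains inert in O_K.

remains prime (inert)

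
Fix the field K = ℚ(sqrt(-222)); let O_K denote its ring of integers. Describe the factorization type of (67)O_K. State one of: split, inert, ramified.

Since -222 ≢ 1 mod 4, the ring of integers is ℤ[√-222] with discriminant 4·(-222) = -888.
Since gcd(67, -888) = 1 the prime 67 does not ramify.
Compute (-222/67) via Euler: 46^((67-1)/2) mod 67 = 66, so (-222/67) = -1.
d is a non-residue mod p, hence 67 remains inert in O_K.

inert — (67) stays prime in O_K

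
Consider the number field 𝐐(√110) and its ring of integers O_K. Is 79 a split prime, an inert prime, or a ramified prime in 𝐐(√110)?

Since 110 ≢ 1 mod 4, the ring of integers is ℤ[√110] with discriminant 4·110 = 440.
disc(K) = 440 is not divisible by 79; 79 is unramified.
Legendre symbol by Euler's criterion: (110/79) ≡ 110^39 ≡ 1 (mod 79), i.e. (110/79) = 1.
Legendre symbol 1 ⇒ 79 is split.

split — (79) = 𝔭₁𝔭₂ with 𝔭₁ ≠ 𝔭₂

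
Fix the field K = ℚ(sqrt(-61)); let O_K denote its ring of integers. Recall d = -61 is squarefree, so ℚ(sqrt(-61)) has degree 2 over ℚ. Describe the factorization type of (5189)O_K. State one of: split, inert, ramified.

d = -61 ≡ 3 (mod 4), so O_K = ℤ[√-61] and disc(K) = 4d = -244.
Since gcd(5189, -244) = 1 the prime 5189 does not ramify.
Legendre symbol by Euler's criterion: (-61/5189) ≡ (-61)^2594 ≡ 1 (mod 5189), i.e. (-61/5189) = 1.
(-61/5189) = 1, so 5189 splits.

p splits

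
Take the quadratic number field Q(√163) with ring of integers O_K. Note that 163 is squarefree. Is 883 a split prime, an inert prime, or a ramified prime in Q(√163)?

d = 163 ≡ 3 (mod 4), so O_K = ℤ[√163] and disc(K) = 4d = 652.
Since gcd(883, 652) = 1 the prime 883 does not ramify.
(163/883) = 163^441 mod 883 = 1, giving Legendre symbol 1.
d is a quadratic residue mod p, hence 883 splits in O_K.

split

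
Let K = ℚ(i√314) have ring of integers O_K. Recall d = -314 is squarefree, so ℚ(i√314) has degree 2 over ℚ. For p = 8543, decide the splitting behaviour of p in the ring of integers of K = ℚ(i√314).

-314 mod 4 = 2, hence disc K = 4·(-314) = -1256 and O_K = ℤ[√-314].
Since gcd(8543, -1256) = 1 the prime 8543 does not ramify.
Euler's criterion: (-314)^4271 mod 8543 = 1. Thus (-314|8543) = 1.
d is a quadratic residue mod p, hence 8543 splits in O_K.

splits completely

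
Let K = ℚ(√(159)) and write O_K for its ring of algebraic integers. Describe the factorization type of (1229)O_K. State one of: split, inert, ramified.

159 mod 4 = 3, hence disc K = 4·159 = 636 and O_K = ℤ[√159].
1229 ∤ 636, so 1229 is unramified.
(159/1229) = 159^614 mod 1229 = 1228, giving Legendre symbol -1.
Legendre symbol -1 ⇒ 1229 is inert.

1229 remains inert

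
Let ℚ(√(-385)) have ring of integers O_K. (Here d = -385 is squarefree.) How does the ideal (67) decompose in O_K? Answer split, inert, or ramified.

-385 mod 4 = 3, hence disc K = 4·(-385) = -1540 and O_K = ℤ[√-385].
67 ∤ -1540, so 67 is unramified.
Legendre symbol by Euler's criterion: (-385/67) ≡ (-385)^33 ≡ 1 (mod 67), i.e. (-385/67) = 1.
Legendre symbol 1 ⇒ 67 is split.

p splits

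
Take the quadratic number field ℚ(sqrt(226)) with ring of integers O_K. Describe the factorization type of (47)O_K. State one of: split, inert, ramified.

47 remains inert

d = 226 ≡ 2 (mod 4), so O_K = ℤ[√226] and disc(K) = 4d = 904.
disc(K) = 904 is not divisible by 47; 47 is unramified.
Euler's criterion: 226^23 mod 47 = 46. Thus (226|47) = -1.
(226/47) = -1, so 47 is inert.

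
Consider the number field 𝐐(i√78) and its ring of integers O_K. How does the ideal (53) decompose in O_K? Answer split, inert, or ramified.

split — (53) = 𝔭₁𝔭₂ with 𝔭₁ ≠ 𝔭₂

Since -78 ≢ 1 mod 4, the ring of integers is ℤ[√-78] with discriminant 4·(-78) = -312.
53 ∤ -312, so 53 is unramified.
Compute (-78/53) via Euler: 28^((53-1)/2) mod 53 = 1, so (-78/53) = 1.
d is a quadratic residue mod p, hence 53 splits in O_K.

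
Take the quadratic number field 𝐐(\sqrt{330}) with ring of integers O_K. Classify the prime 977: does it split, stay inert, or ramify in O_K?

Since 330 ≢ 1 mod 4, the ring of integers is ℤ[√330] with discriminant 4·330 = 1320.
977 ∤ 1320, so 977 is unramified.
Euler's criterion: 330^488 mod 977 = 1. Thus (330|977) = 1.
(330/977) = 1, so 977 splits.

split — (977) = 𝔭₁𝔭₂ with 𝔭₁ ≠ 𝔭₂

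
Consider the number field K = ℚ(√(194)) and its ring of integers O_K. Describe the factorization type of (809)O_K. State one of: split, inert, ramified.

p splits

d = 194 ≡ 2 (mod 4), so O_K = ℤ[√194] and disc(K) = 4d = 776.
809 ∤ 776, so 809 is unramified.
Euler's criterion: 194^404 mod 809 = 1. Thus (194|809) = 1.
(194/809) = 1, so 809 splits.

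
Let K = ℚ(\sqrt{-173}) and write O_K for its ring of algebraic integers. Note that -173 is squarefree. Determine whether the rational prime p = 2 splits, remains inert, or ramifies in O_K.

Since -173 ≢ 1 mod 4, the ring of integers is ℤ[√-173] with discriminant 4·(-173) = -692.
Ramification test: 2 | -692. The prime 2 ramifies in K.

ramified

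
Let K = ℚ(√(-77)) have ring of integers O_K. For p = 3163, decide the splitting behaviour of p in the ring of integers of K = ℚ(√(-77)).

inert — (3163) stays prime in O_K

Since -77 ≢ 1 mod 4, the ring of integers is ℤ[√-77] with discriminant 4·(-77) = -308.
disc(K) = -308 is not divisible by 3163; 3163 is unramified.
Compute (-77/3163) via Euler: 3086^((3163-1)/2) mod 3163 = 3162, so (-77/3163) = -1.
Legendre symbol -1 ⇒ 3163 is inert.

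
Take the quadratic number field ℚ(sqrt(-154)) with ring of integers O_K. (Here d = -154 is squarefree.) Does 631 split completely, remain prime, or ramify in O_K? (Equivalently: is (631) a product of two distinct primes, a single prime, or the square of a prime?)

-154 mod 4 = 2, hence disc K = 4·(-154) = -616 and O_K = ℤ[√-154].
disc(K) = -616 is not divisible by 631; 631 is unramified.
Legendre symbol by Euler's criterion: (-154/631) ≡ (-154)^315 ≡ 630 (mod 631), i.e. (-154/631) = -1.
d is a non-residue mod p, hence 631 remains inert in O_K.

inert — (631) stays prime in O_K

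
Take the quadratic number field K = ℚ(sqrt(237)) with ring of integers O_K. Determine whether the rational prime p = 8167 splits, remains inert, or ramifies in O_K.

8167 remains inert

237 mod 4 = 1, hence disc K = 237 and O_K = ℤ[(1+√237)/2].
disc(K) = 237 is not divisible by 8167; 8167 is unramified.
(237/8167) = 237^4083 mod 8167 = 8166, giving Legendre symbol -1.
Legendre symbol -1 ⇒ 8167 is inert.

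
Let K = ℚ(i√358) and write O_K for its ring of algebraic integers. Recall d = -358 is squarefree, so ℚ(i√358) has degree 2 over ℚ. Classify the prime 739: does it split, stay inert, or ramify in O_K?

d = -358 ≡ 2 (mod 4), so O_K = ℤ[√-358] and disc(K) = 4d = -1432.
disc(K) = -1432 is not divisible by 739; 739 is unramified.
Legendre symbol by Euler's criterion: (-358/739) ≡ (-358)^369 ≡ 1 (mod 739), i.e. (-358/739) = 1.
(-358/739) = 1, so 739 splits.

split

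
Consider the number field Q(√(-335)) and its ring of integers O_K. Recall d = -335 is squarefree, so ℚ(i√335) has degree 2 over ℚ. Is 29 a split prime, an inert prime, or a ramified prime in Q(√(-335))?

-335 mod 4 = 1, hence disc K = -335 and O_K = ℤ[(1+√-335)/2].
disc(K) = -335 is not divisible by 29; 29 is unramified.
(-335/29) = 13^14 mod 29 = 1, giving Legendre symbol 1.
(-335/29) = 1, so 29 splits.

split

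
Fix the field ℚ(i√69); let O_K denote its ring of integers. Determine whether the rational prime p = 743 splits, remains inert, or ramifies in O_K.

inert — (743) stays prime in O_K

Since -69 ≢ 1 mod 4, the ring of integers is ℤ[√-69] with discriminant 4·(-69) = -276.
743 ∤ -276, so 743 is unramified.
Legendre symbol by Euler's criterion: (-69/743) ≡ (-69)^371 ≡ 742 (mod 743), i.e. (-69/743) = -1.
d is a non-residue mod p, hence 743 remains inert in O_K.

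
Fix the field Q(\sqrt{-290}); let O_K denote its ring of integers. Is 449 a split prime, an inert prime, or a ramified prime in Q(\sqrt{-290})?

-290 mod 4 = 2, hence disc K = 4·(-290) = -1160 and O_K = ℤ[√-290].
449 ∤ -1160, so 449 is unramified.
Euler's criterion: (-290)^224 mod 449 = 448. Thus (-290|449) = -1.
Legendre symbol -1 ⇒ 449 is inert.

inert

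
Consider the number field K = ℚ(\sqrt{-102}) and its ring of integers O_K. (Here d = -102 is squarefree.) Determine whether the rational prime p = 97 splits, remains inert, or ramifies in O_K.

remains prime (inert)

-102 mod 4 = 2, hence disc K = 4·(-102) = -408 and O_K = ℤ[√-102].
disc(K) = -408 is not divisible by 97; 97 is unramified.
Compute (-102/97) via Euler: 92^((97-1)/2) mod 97 = 96, so (-102/97) = -1.
(-102/97) = -1, so 97 is inert.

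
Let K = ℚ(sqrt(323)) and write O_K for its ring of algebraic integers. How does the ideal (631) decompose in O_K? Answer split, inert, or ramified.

d = 323 ≡ 3 (mod 4), so O_K = ℤ[√323] and disc(K) = 4d = 1292.
disc(K) = 1292 is not divisible by 631; 631 is unramified.
Euler's criterion: 323^315 mod 631 = 630. Thus (323|631) = -1.
(323/631) = -1, so 631 is inert.

remains prime (inert)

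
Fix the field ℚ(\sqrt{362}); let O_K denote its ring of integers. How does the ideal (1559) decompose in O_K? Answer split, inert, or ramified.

split

d = 362 ≡ 2 (mod 4), so O_K = ℤ[√362] and disc(K) = 4d = 1448.
Since gcd(1559, 1448) = 1 the prime 1559 does not ramify.
Legendre symbol by Euler's criterion: (362/1559) ≡ 362^779 ≡ 1 (mod 1559), i.e. (362/1559) = 1.
(362/1559) = 1, so 1559 splits.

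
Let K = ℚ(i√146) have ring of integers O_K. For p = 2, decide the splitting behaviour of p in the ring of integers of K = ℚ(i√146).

Since -146 ≢ 1 mod 4, the ring of integers is ℤ[√-146] with discriminant 4·(-146) = -584.
disc(K) = -584 = 2·(-292), so p = 2 is ramified.

ramified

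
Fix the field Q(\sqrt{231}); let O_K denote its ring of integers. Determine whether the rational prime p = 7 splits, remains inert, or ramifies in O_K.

231 mod 4 = 3, hence disc K = 4·231 = 924 and O_K = ℤ[√231].
disc(K) = 924 = 7·132, so p = 7 is ramified.

ramifies in O_K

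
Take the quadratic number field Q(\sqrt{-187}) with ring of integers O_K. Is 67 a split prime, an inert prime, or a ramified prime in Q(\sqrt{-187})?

d = -187 ≡ 1 (mod 4), so O_K = ℤ[(1+√-187)/2] and disc(K) = d = -187.
67 ∤ -187, so 67 is unramified.
(-187/67) = 14^33 mod 67 = 1, giving Legendre symbol 1.
(-187/67) = 1, so 67 splits.

p splits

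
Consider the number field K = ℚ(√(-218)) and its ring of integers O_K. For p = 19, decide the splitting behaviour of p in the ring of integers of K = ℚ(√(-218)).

inert

d = -218 ≡ 2 (mod 4), so O_K = ℤ[√-218] and disc(K) = 4d = -872.
disc(K) = -872 is not divisible by 19; 19 is unramified.
(-218/19) = 10^9 mod 19 = 18, giving Legendre symbol -1.
(-218/19) = -1, so 19 is inert.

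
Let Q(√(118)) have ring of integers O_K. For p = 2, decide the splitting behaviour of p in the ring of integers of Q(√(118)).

d = 118 ≡ 2 (mod 4), so O_K = ℤ[√118] and disc(K) = 4d = 472.
2 divides disc(K) = 472, so 2 ramifies.

ramified — (2) = 𝔭²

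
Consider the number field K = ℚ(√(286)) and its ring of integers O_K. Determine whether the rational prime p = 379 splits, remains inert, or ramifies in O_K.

d = 286 ≡ 2 (mod 4), so O_K = ℤ[√286] and disc(K) = 4d = 1144.
379 ∤ 1144, so 379 is unramified.
(286/379) = 286^189 mod 379 = 378, giving Legendre symbol -1.
(286/379) = -1, so 379 is inert.

379 remains inert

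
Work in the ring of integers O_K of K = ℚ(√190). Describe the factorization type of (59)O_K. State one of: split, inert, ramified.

190 mod 4 = 2, hence disc K = 4·190 = 760 and O_K = ℤ[√190].
Since gcd(59, 760) = 1 the prime 59 does not ramify.
Legendre symbol by Euler's criterion: (190/59) ≡ 190^29 ≡ 58 (mod 59), i.e. (190/59) = -1.
(190/59) = -1, so 59 is inert.

59 remains inert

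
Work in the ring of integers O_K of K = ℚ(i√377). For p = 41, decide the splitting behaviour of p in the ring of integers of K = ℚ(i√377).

splits completely

d = -377 ≡ 3 (mod 4), so O_K = ℤ[√-377] and disc(K) = 4d = -1508.
41 ∤ -1508, so 41 is unramified.
(-377/41) = 33^20 mod 41 = 1, giving Legendre symbol 1.
(-377/41) = 1, so 41 splits.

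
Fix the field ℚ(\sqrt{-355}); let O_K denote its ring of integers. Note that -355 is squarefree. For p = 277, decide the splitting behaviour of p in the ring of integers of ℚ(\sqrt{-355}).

d = -355 ≡ 1 (mod 4), so O_K = ℤ[(1+√-355)/2] and disc(K) = d = -355.
277 ∤ -355, so 277 is unramified.
Compute (-355/277) via Euler: 199^((277-1)/2) mod 277 = 276, so (-355/277) = -1.
Legendre symbol -1 ⇒ 277 is inert.

inert — (277) stays prime in O_K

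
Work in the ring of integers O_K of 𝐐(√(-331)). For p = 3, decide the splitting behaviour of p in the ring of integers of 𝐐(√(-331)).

d = -331 ≡ 1 (mod 4), so O_K = ℤ[(1+√-331)/2] and disc(K) = d = -331.
disc(K) = -331 is not divisible by 3; 3 is unramified.
Euler's criterion: (-331)^1 mod 3 = 2. Thus (-331|3) = -1.
Legendre symbol -1 ⇒ 3 is inert.

p is inert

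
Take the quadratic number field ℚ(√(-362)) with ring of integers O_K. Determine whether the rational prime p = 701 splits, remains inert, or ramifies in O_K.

splits completely

Since -362 ≢ 1 mod 4, the ring of integers is ℤ[√-362] with discriminant 4·(-362) = -1448.
701 ∤ -1448, so 701 is unramified.
Legendre symbol by Euler's criterion: (-362/701) ≡ (-362)^350 ≡ 1 (mod 701), i.e. (-362/701) = 1.
d is a quadratic residue mod p, hence 701 splits in O_K.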